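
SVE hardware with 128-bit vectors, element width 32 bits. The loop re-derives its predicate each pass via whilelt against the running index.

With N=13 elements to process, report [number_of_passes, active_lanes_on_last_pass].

128-bit reg / 32-bit elem → 4 lanes
N=13: ⌈13/4⌉ = 4 iters; last vl = 13 − 3×4 = 1

[iterations, last_vl] = [4, 1]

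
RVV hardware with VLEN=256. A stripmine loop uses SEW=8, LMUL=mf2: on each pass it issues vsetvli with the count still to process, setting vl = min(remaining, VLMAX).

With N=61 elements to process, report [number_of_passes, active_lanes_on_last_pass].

VLMAX = (256 × 1/2) / 8 = 16 lanes
61 elements at 16/iter → 4 passes, remainder 13 on the last

[iterations, last_vl] = [4, 13]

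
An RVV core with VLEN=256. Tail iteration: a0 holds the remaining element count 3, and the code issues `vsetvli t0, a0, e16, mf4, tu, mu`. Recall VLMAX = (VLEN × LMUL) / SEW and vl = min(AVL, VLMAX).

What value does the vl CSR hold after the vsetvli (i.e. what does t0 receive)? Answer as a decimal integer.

vl = 3

VLMAX = VLEN×LMUL/SEW = 256×1/4/16 = 4
vl = min(AVL, VLMAX) = min(3, 4) = 3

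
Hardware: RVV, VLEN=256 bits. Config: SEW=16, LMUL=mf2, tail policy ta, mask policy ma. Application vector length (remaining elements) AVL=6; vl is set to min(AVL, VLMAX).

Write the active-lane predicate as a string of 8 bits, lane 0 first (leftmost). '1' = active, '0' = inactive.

predicate = 11111100

VLMAX = (256 × 1/2) / 16 = 8 lanes
vl ← min(6, 8) = 6
bits (lane 0 leftmost): 11111100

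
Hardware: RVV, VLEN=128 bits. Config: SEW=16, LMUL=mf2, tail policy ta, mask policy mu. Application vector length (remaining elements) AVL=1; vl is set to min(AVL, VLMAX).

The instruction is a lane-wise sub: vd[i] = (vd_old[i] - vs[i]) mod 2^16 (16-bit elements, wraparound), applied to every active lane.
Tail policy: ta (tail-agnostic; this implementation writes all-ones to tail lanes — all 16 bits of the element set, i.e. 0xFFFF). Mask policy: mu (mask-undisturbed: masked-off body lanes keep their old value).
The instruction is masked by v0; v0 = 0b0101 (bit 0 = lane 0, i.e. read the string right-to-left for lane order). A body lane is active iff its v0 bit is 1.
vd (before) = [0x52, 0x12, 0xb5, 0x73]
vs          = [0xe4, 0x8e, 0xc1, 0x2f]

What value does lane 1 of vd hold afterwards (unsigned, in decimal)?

vd[1] = 65535

lanes per group: 128·1/2/16 = 4
vl ← min(1, 4) = 1
vd[0] sub(0x52,0xe4) -> 0xff6e
vd[1] tail/ones -> 0xffff
vd[2] tail/ones -> 0xffff
vd[3] tail/ones -> 0xffff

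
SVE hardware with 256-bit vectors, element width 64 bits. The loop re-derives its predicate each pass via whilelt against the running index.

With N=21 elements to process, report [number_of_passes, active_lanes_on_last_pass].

[iterations, last_vl] = [6, 1]

lane count: 256 div 64 = 4
iterations = ceil(21/4) = 6; final-pass vl = 1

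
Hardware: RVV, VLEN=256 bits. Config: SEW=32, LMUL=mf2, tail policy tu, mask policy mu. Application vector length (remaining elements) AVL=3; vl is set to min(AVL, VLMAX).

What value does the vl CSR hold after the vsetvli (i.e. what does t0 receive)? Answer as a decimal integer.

VLMAX = VLEN×LMUL/SEW = 256×1/2/32 = 4
vl = min(AVL, VLMAX) = min(3, 4) = 3

vl = 3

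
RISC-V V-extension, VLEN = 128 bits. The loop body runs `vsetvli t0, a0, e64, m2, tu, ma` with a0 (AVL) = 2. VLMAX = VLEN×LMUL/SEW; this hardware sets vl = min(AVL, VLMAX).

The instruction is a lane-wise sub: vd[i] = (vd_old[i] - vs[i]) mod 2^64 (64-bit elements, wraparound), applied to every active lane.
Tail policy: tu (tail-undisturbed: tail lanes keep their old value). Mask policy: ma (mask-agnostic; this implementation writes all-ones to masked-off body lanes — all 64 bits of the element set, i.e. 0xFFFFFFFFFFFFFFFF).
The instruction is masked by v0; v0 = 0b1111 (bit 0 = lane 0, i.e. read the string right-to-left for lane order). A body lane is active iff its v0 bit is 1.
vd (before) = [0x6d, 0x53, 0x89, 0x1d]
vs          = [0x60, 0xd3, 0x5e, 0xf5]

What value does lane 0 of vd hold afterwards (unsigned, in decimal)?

VLMAX = VLEN×LMUL/SEW = 128×2/64 = 4
vl = min(AVL, VLMAX) = min(2, 4) = 2
lane  0: sub(0x6d,0x60) ⇒ 0x0d
lane  1: sub(0x53,0xd3) ⇒ 0xffffffffffffff80
lane  2: tail/keep ⇒ 0x89
lane  3: tail/keep ⇒ 0x1d

vd[0] = 13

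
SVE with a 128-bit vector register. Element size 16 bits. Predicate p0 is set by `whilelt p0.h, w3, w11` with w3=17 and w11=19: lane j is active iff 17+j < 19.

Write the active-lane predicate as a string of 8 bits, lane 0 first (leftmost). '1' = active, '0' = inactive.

lane count: 128 div 16 = 8
whilelt: lane j active iff 17+j < 19 → j < 2 → 2 active
bits (lane 0 leftmost): 11000000

predicate = 11000000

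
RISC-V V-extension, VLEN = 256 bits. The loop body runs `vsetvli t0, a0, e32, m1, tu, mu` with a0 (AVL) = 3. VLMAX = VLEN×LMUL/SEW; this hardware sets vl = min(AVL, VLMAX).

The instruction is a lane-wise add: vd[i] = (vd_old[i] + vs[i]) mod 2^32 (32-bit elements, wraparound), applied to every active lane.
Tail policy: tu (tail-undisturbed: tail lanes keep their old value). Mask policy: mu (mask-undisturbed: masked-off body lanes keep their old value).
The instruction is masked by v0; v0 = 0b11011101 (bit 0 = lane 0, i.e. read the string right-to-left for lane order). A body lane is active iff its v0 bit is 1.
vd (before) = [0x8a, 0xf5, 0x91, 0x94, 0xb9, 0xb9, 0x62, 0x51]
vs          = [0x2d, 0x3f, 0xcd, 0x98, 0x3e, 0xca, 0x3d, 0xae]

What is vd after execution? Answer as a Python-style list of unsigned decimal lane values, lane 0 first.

vd = [183, 245, 350, 148, 185, 185, 98, 81]

VLMAX = VLEN×LMUL/SEW = 256×1/32 = 8
vl ← min(3, 8) = 3
lane  0: add(0x8a,0x2d) ⇒ 0xb7
lane  1: mask-off/keep ⇒ 0xf5
lane  2: add(0x91,0xcd) ⇒ 0x15e
lane  3: tail/keep ⇒ 0x94
lane  4: tail/keep ⇒ 0xb9
lane  5: tail/keep ⇒ 0xb9
lane  6: tail/keep ⇒ 0x62
lane  7: tail/keep ⇒ 0x51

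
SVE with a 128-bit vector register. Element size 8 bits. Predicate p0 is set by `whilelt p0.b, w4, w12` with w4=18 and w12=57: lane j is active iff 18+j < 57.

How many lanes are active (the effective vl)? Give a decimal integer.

vl = 16

register lanes = 128/8 = 16
active while 18+j < 57, i.e. j ∈ [0,39) capped at 16 ⇒ 16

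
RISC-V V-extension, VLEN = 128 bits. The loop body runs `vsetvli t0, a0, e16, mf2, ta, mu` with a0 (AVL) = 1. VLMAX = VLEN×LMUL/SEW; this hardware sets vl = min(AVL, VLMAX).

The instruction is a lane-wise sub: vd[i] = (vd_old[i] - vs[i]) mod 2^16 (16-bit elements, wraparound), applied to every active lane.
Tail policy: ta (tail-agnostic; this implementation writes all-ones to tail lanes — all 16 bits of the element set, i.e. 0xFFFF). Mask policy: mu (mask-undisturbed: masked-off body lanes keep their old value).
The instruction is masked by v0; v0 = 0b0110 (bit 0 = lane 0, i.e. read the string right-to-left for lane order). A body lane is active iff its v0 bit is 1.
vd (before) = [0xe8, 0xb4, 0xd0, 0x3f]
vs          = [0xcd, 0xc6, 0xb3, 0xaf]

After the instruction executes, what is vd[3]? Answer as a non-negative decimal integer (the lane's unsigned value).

vd[3] = 65535

VLMAX = VLEN×LMUL/SEW = 128×1/2/16 = 4
vl = min(AVL, VLMAX) = min(1, 4) = 1
lane  0: mask-off/keep ⇒ 0xe8
lane  1: tail/ones ⇒ 0xffff
lane  2: tail/ones ⇒ 0xffff
lane  3: tail/ones ⇒ 0xffff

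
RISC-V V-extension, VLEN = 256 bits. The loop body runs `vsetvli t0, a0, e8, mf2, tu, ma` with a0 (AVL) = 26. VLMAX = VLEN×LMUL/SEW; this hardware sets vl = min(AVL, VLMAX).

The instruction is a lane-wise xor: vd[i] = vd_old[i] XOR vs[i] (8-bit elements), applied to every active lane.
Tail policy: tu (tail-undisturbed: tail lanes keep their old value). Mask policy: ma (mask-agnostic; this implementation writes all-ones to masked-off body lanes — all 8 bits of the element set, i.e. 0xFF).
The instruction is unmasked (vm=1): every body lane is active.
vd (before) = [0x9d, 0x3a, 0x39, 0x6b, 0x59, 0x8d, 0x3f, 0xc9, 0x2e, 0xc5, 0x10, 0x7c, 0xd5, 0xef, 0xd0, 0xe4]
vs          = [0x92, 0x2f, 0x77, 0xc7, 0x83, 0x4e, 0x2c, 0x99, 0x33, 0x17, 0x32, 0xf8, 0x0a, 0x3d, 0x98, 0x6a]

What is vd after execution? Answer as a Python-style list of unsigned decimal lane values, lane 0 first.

VLMAX = (256 × 1/2) / 8 = 16 lanes
AVL=26 > VLMAX=16, so vl = 16
vd[0] xor(0x9d,0x92) -> 0x0f
vd[1] xor(0x3a,0x2f) -> 0x15
vd[2] xor(0x39,0x77) -> 0x4e
vd[3] xor(0x6b,0xc7) -> 0xac
vd[4] xor(0x59,0x83) -> 0xda
vd[5] xor(0x8d,0x4e) -> 0xc3
vd[6] xor(0x3f,0x2c) -> 0x13
vd[7] xor(0xc9,0x99) -> 0x50
vd[8] xor(0x2e,0x33) -> 0x1d
vd[9] xor(0xc5,0x17) -> 0xd2
vd[10] xor(0x10,0x32) -> 0x22
vd[11] xor(0x7c,0xf8) -> 0x84
vd[12] xor(0xd5,0x0a) -> 0xdf
vd[13] xor(0xef,0x3d) -> 0xd2
vd[14] xor(0xd0,0x98) -> 0x48
vd[15] xor(0xe4,0x6a) -> 0x8e

vd = [15, 21, 78, 172, 218, 195, 19, 80, 29, 210, 34, 132, 223, 210, 72, 142]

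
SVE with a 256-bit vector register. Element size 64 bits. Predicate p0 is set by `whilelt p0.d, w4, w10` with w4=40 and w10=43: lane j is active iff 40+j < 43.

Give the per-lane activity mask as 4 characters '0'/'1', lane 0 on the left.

lane count: 256 div 64 = 4
p0[j] = (40+j < 43); true for j=0..2 → 3 lanes set
bits (lane 0 leftmost): 1110

predicate = 1110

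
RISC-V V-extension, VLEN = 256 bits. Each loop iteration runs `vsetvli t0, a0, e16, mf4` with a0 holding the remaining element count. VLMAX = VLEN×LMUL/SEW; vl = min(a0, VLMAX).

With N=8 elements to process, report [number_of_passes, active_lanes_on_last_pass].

[iterations, last_vl] = [2, 4]

VLMAX = VLEN×LMUL/SEW = 256×1/4/16 = 4
8 elements at 4/iter → 2 passes, remainder 4 on the last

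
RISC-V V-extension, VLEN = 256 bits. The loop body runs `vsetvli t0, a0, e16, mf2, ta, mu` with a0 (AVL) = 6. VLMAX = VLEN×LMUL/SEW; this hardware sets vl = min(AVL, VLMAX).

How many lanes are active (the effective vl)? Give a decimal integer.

lanes per group: 256·1/2/16 = 8
AVL=6 ≤ VLMAX=8, so vl = 6

vl = 6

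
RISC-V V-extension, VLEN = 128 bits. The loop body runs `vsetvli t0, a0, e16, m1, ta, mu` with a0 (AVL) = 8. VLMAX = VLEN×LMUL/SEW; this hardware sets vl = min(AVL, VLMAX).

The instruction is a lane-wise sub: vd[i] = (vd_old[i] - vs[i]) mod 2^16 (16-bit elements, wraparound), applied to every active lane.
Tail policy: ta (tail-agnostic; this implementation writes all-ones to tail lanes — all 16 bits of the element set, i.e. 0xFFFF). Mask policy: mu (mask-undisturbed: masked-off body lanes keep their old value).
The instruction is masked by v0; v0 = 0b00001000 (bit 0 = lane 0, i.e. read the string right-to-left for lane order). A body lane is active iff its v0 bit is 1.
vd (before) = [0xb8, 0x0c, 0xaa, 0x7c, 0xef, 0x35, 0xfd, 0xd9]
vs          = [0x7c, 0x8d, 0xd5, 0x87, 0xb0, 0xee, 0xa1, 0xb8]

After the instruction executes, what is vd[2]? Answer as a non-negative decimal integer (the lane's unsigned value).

VLMAX = (128 × 1) / 16 = 8 lanes
vl ← min(8, 8) = 8
vd[0] mask-off/keep -> 0xb8
vd[1] mask-off/keep -> 0x0c
vd[2] mask-off/keep -> 0xaa
vd[3] sub(0x7c,0x87) -> 0xfff5
vd[4] mask-off/keep -> 0xef
vd[5] mask-off/keep -> 0x35
vd[6] mask-off/keep -> 0xfd
vd[7] mask-off/keep -> 0xd9

vd[2] = 170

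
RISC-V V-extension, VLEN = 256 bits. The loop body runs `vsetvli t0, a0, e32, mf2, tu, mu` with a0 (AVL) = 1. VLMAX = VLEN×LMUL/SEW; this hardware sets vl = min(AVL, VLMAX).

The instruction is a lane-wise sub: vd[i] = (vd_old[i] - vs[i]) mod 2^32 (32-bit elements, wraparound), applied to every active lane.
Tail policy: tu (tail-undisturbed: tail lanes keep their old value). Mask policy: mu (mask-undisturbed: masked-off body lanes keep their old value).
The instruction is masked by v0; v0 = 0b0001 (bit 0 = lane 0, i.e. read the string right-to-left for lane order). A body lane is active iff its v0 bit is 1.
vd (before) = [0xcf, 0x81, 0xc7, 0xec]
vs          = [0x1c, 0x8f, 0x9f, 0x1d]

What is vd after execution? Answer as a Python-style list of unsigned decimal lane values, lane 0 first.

vd = [179, 129, 199, 236]

VLMAX = (256 × 1/2) / 32 = 4 lanes
vl ← min(1, 4) = 1
[0] sub(0xcf,0x1c) = 0xb3
[1] tail/keep = 0x81
[2] tail/keep = 0xc7
[3] tail/keep = 0xec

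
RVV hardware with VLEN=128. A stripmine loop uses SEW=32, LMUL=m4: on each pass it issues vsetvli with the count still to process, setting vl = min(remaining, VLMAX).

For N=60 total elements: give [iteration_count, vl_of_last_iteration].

[iterations, last_vl] = [4, 12]

VLMAX = VLEN×LMUL/SEW = 128×4/32 = 16
N=60: ⌈60/16⌉ = 4 iters; last vl = 60 − 3×16 = 12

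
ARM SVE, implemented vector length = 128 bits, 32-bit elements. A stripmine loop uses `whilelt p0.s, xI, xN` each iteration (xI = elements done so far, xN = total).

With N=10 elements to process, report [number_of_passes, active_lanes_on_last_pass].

[iterations, last_vl] = [3, 2]

128-bit reg / 32-bit elem → 4 lanes
10 elements at 4/iter → 3 passes, remainder 2 on the last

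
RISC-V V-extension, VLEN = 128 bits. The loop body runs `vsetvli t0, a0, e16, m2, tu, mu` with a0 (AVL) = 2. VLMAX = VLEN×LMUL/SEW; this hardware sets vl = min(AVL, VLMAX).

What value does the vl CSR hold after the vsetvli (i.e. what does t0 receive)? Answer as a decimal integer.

VLMAX = (128 × 2) / 16 = 16 lanes
vl ← min(2, 16) = 2

vl = 2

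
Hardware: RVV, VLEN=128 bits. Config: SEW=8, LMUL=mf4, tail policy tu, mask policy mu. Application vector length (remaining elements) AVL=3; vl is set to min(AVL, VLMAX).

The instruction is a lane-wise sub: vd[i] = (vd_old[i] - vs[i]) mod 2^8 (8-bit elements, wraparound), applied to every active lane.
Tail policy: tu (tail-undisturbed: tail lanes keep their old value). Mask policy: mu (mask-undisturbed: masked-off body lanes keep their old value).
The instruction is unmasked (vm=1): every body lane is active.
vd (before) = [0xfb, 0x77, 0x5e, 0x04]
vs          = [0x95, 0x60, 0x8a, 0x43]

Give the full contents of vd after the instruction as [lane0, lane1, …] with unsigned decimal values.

vd = [102, 23, 212, 4]

lanes per group: 128·1/4/8 = 4
vl ← min(3, 4) = 3
vd[0] sub(0xfb,0x95) -> 0x66
vd[1] sub(0x77,0x60) -> 0x17
vd[2] sub(0x5e,0x8a) -> 0xd4
vd[3] tail/keep -> 0x04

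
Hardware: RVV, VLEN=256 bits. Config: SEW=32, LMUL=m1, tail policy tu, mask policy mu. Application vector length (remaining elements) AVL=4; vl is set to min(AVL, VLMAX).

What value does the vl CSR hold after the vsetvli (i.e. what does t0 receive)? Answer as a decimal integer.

VLMAX = (256 × 1) / 32 = 8 lanes
vl = min(AVL, VLMAX) = min(4, 8) = 4

vl = 4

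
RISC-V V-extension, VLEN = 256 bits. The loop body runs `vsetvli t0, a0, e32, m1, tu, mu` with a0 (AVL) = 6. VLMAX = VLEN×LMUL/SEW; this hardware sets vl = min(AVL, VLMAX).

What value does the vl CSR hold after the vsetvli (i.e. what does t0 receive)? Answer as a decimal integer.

vl = 6

VLMAX = VLEN×LMUL/SEW = 256×1/32 = 8
AVL=6 ≤ VLMAX=8, so vl = 6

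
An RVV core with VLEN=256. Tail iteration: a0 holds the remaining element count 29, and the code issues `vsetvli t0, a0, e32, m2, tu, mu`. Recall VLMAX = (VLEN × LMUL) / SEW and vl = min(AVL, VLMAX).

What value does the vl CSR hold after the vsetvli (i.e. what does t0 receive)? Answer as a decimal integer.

VLMAX = VLEN×LMUL/SEW = 256×2/32 = 16
vl ← min(29, 16) = 16

vl = 16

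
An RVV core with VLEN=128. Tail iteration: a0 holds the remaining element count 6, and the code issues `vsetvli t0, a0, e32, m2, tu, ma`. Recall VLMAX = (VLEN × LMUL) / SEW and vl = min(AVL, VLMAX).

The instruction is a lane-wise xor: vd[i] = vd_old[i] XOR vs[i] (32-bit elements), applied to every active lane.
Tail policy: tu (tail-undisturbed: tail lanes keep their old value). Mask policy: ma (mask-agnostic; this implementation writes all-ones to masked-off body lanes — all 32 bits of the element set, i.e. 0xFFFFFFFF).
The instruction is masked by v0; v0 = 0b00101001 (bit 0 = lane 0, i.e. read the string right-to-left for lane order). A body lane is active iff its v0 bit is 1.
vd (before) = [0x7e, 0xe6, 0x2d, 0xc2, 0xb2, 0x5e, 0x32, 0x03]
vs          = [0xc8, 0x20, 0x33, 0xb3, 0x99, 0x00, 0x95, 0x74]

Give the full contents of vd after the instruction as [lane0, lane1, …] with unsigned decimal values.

vd = [182, 4294967295, 4294967295, 113, 4294967295, 94, 50, 3]

VLMAX = VLEN×LMUL/SEW = 128×2/32 = 8
vl ← min(6, 8) = 6
vd[0] xor(0x7e,0xc8) -> 0xb6
vd[1] mask-off/ones -> 0xffffffff
vd[2] mask-off/ones -> 0xffffffff
vd[3] xor(0xc2,0xb3) -> 0x71
vd[4] mask-off/ones -> 0xffffffff
vd[5] xor(0x5e,0x00) -> 0x5e
vd[6] tail/keep -> 0x32
vd[7] tail/keep -> 0x03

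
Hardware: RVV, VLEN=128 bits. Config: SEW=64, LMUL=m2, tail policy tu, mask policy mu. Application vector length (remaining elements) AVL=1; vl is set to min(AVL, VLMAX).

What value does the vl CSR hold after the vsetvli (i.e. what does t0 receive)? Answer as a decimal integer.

vl = 1

lanes per group: 128·2/64 = 4
AVL=1 ≤ VLMAX=4, so vl = 1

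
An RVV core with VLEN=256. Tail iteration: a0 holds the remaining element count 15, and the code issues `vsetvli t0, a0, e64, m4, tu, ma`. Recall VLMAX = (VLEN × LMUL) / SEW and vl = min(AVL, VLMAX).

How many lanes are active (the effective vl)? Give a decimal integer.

vl = 15

VLMAX = VLEN×LMUL/SEW = 256×4/64 = 16
vl = min(AVL, VLMAX) = min(15, 16) = 15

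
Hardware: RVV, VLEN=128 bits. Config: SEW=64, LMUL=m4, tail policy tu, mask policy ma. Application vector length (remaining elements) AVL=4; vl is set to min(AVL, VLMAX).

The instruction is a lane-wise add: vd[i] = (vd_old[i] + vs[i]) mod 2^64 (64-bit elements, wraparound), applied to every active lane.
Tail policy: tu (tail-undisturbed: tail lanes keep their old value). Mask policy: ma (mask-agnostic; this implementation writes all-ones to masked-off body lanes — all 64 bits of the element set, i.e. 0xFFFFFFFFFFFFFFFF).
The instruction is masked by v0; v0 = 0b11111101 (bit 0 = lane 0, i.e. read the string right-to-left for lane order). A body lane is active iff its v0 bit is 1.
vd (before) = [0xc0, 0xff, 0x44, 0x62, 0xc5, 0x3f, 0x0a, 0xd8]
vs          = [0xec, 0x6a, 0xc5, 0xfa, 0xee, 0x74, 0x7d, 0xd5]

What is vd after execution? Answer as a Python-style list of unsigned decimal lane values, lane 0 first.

vd = [428, 18446744073709551615, 265, 348, 197, 63, 10, 216]

VLMAX = VLEN×LMUL/SEW = 128×4/64 = 8
AVL=4 ≤ VLMAX=8, so vl = 4
lane  0: add(0xc0,0xec) ⇒ 0x1ac
lane  1: mask-off/ones ⇒ 0xffffffffffffffff
lane  2: add(0x44,0xc5) ⇒ 0x109
lane  3: add(0x62,0xfa) ⇒ 0x15c
lane  4: tail/keep ⇒ 0xc5
lane  5: tail/keep ⇒ 0x3f
lane  6: tail/keep ⇒ 0x0a
lane  7: tail/keep ⇒ 0xd8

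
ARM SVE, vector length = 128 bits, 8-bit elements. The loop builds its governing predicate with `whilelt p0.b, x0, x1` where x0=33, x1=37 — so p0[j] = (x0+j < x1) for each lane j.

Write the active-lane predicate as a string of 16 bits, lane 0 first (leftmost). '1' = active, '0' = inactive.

predicate = 1111000000000000

lane count: 128 div 8 = 16
active while 33+j < 37, i.e. j ∈ [0,4) capped at 16 ⇒ 4
bits (lane 0 leftmost): 1111000000000000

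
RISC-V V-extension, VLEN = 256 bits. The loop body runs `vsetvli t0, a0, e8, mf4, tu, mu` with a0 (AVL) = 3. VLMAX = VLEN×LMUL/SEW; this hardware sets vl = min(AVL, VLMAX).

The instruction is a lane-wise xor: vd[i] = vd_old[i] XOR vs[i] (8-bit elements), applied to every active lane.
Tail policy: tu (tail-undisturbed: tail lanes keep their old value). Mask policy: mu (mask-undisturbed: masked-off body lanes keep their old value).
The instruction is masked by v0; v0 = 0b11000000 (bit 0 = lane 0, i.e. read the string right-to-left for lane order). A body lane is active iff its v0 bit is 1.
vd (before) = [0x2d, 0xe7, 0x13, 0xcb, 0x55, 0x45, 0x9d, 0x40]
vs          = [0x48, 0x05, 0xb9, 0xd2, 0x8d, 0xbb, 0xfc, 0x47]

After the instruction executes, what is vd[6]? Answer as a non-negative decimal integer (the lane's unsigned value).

VLMAX = VLEN×LMUL/SEW = 256×1/4/8 = 8
AVL=3 ≤ VLMAX=8, so vl = 3
[0] mask-off/keep = 0x2d
[1] mask-off/keep = 0xe7
[2] mask-off/keep = 0x13
[3] tail/keep = 0xcb
[4] tail/keep = 0x55
[5] tail/keep = 0x45
[6] tail/keep = 0x9d
[7] tail/keep = 0x40

vd[6] = 157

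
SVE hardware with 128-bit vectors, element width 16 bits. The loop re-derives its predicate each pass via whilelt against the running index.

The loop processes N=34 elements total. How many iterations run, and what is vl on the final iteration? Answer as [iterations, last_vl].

[iterations, last_vl] = [5, 2]

lane count: 128 div 16 = 8
34 elements at 8/iter → 5 passes, remainder 2 on the last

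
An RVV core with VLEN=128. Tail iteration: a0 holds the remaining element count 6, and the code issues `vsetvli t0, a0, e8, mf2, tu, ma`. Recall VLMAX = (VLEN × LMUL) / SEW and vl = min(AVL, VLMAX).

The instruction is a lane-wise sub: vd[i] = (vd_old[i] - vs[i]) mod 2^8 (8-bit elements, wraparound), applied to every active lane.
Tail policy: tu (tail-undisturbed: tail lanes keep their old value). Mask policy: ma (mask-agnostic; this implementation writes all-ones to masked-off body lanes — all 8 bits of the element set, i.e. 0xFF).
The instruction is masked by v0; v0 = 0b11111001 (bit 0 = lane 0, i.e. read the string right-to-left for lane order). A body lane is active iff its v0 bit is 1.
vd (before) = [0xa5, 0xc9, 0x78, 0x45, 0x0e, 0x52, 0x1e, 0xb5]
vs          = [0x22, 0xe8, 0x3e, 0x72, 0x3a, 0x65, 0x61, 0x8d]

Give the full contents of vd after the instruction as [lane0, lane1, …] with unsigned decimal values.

vd = [131, 255, 255, 211, 212, 237, 30, 181]

VLMAX = VLEN×LMUL/SEW = 128×1/2/8 = 8
AVL=6 ≤ VLMAX=8, so vl = 6
lane  0: sub(0xa5,0x22) ⇒ 0x83
lane  1: mask-off/ones ⇒ 0xff
lane  2: mask-off/ones ⇒ 0xff
lane  3: sub(0x45,0x72) ⇒ 0xd3
lane  4: sub(0x0e,0x3a) ⇒ 0xd4
lane  5: sub(0x52,0x65) ⇒ 0xed
lane  6: tail/keep ⇒ 0x1e
lane  7: tail/keep ⇒ 0xb5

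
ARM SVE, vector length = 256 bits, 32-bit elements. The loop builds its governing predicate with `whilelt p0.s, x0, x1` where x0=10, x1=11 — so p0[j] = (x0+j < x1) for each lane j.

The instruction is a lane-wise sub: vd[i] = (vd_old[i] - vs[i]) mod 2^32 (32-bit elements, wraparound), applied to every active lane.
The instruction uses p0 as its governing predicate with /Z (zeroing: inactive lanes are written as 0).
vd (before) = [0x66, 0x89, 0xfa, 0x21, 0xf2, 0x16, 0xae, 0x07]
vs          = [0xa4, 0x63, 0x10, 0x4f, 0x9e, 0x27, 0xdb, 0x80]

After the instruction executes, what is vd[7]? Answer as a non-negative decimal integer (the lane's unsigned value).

vd[7] = 0

256-bit reg / 32-bit elem → 8 lanes
whilelt: lane j active iff 10+j < 11 → j < 1 → 1 active
vd[0] sub(0x66,0xa4) -> 0xffffffc2
vd[1] tail/zero -> 0x00
vd[2] tail/zero -> 0x00
vd[3] tail/zero -> 0x00
vd[4] tail/zero -> 0x00
vd[5] tail/zero -> 0x00
vd[6] tail/zero -> 0x00
vd[7] tail/zero -> 0x00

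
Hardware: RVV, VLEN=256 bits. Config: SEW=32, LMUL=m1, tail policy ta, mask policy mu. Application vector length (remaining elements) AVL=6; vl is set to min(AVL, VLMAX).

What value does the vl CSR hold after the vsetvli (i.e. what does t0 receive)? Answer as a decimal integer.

vl = 6

VLMAX = VLEN×LMUL/SEW = 256×1/32 = 8
vl = min(AVL, VLMAX) = min(6, 8) = 6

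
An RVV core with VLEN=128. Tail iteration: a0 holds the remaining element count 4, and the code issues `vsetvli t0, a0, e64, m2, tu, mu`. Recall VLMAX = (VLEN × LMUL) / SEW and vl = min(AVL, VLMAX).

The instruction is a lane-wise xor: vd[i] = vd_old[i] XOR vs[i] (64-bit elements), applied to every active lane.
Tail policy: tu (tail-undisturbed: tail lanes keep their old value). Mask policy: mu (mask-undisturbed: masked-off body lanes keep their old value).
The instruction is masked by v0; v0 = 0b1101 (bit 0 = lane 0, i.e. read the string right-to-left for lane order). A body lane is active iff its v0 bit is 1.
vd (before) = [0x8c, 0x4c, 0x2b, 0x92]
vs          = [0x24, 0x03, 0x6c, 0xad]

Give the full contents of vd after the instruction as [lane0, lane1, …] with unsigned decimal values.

lanes per group: 128·2/64 = 4
AVL=4 ≤ VLMAX=4, so vl = 4
lane  0: xor(0x8c,0x24) ⇒ 0xa8
lane  1: mask-off/keep ⇒ 0x4c
lane  2: xor(0x2b,0x6c) ⇒ 0x47
lane  3: xor(0x92,0xad) ⇒ 0x3f

vd = [168, 76, 71, 63]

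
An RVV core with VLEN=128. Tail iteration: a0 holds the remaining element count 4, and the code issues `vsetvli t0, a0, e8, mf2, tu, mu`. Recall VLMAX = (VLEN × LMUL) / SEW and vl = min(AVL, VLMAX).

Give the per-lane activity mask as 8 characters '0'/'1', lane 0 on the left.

predicate = 11110000

lanes per group: 128·1/2/8 = 8
vl = min(AVL, VLMAX) = min(4, 8) = 4
bits (lane 0 leftmost): 11110000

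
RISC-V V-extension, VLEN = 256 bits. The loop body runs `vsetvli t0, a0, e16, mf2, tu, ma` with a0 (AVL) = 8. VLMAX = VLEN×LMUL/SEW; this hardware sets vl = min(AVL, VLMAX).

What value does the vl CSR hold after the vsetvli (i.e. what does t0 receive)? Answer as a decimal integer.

lanes per group: 256·1/2/16 = 8
AVL=8 ≤ VLMAX=8, so vl = 8

vl = 8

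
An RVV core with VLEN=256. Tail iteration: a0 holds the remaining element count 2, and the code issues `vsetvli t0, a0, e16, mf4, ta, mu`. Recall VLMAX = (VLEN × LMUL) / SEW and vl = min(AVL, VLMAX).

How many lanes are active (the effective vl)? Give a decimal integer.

vl = 2

VLMAX = (256 × 1/4) / 16 = 4 lanes
vl = min(AVL, VLMAX) = min(2, 4) = 2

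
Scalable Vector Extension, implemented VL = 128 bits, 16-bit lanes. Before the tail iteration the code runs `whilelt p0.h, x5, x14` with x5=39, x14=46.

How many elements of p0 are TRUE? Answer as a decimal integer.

vl = 7

lane count: 128 div 16 = 8
p0[j] = (39+j < 46); true for j=0..6 → 7 lanes set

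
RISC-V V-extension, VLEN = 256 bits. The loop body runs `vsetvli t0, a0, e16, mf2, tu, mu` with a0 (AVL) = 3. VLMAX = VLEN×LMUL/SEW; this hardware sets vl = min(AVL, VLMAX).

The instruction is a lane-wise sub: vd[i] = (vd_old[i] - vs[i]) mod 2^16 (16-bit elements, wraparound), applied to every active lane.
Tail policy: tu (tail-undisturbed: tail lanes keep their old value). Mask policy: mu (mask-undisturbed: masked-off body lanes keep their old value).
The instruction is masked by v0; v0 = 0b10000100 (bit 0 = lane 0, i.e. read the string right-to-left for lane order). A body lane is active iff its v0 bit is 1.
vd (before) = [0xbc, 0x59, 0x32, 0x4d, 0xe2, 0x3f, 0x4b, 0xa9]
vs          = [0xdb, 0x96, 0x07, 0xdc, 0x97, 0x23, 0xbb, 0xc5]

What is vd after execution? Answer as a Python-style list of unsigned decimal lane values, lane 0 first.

VLMAX = (256 × 1/2) / 16 = 8 lanes
AVL=3 ≤ VLMAX=8, so vl = 3
  i=0: mask-off/keep → 188
  i=1: mask-off/keep → 89
  i=2: sub(0x32,0x07) → 43
  i=3: tail/keep → 77
  i=4: tail/keep → 226
  i=5: tail/keep → 63
  i=6: tail/keep → 75
  i=7: tail/keep → 169

vd = [188, 89, 43, 77, 226, 63, 75, 169]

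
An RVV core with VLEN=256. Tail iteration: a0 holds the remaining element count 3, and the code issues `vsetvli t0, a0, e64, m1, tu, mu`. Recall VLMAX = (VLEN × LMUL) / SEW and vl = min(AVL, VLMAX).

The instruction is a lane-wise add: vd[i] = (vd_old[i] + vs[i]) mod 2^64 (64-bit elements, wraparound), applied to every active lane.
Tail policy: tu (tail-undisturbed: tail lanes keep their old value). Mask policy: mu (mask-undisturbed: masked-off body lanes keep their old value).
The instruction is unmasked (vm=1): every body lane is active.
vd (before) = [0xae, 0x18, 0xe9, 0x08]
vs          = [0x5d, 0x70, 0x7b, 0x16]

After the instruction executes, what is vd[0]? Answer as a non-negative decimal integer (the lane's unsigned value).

vd[0] = 267

lanes per group: 256·1/64 = 4
AVL=3 ≤ VLMAX=4, so vl = 3
vd[0] add(0xae,0x5d) -> 0x10b
vd[1] add(0x18,0x70) -> 0x88
vd[2] add(0xe9,0x7b) -> 0x164
vd[3] tail/keep -> 0x08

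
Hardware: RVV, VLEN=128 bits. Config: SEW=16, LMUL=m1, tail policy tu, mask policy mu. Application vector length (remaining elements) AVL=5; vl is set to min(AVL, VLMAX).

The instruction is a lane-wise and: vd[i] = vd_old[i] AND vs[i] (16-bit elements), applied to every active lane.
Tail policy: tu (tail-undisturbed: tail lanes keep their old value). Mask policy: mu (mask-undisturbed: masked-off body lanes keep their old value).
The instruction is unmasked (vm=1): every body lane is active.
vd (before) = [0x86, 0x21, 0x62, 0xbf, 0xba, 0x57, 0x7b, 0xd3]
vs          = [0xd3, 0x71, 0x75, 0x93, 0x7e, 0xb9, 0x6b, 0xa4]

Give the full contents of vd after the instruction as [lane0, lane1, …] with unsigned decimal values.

vd = [130, 33, 96, 147, 58, 87, 123, 211]

lanes per group: 128·1/16 = 8
vl ← min(5, 8) = 5
vd[0] and(0x86,0xd3) -> 0x82
vd[1] and(0x21,0x71) -> 0x21
vd[2] and(0x62,0x75) -> 0x60
vd[3] and(0xbf,0x93) -> 0x93
vd[4] and(0xba,0x7e) -> 0x3a
vd[5] tail/keep -> 0x57
vd[6] tail/keep -> 0x7b
vd[7] tail/keep -> 0xd3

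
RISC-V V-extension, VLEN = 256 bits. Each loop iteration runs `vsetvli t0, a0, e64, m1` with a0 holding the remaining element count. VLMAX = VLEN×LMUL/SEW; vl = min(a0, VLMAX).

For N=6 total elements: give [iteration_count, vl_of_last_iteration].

VLMAX = VLEN×LMUL/SEW = 256×1/64 = 4
iterations = ceil(6/4) = 2; final-pass vl = 2

[iterations, last_vl] = [2, 2]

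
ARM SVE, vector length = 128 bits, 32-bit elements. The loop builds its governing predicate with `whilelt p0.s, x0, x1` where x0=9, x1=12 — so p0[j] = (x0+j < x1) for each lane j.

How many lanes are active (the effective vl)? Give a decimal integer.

lane count: 128 div 32 = 4
whilelt: lane j active iff 9+j < 12 → j < 3 → 3 active

vl = 3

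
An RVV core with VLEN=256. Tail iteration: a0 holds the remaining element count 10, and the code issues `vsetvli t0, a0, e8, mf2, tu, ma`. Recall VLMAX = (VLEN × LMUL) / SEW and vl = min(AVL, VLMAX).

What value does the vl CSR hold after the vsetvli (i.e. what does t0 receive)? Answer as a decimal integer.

VLMAX = (256 × 1/2) / 8 = 16 lanes
AVL=10 ≤ VLMAX=16, so vl = 10

vl = 10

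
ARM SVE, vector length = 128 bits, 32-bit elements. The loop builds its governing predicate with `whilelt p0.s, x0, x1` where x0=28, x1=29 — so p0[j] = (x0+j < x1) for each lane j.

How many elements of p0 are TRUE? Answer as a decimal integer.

lane count: 128 div 32 = 4
active while 28+j < 29, i.e. j ∈ [0,1) capped at 4 ⇒ 1

vl = 1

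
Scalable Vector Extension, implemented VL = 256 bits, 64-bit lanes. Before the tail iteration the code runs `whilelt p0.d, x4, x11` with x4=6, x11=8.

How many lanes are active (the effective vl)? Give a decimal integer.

vl = 2

256-bit reg / 64-bit elem → 4 lanes
active while 6+j < 8, i.e. j ∈ [0,2) capped at 4 ⇒ 2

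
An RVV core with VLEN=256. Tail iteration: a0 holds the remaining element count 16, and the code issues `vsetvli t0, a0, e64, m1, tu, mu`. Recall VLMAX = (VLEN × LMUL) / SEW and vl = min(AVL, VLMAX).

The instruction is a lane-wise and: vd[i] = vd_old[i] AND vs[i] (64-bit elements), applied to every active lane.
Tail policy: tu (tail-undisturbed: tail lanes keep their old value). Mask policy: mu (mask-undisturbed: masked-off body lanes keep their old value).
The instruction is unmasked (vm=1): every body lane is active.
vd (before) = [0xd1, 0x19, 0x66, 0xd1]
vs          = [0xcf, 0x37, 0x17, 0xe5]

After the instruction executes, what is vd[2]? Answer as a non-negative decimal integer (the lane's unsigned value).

lanes per group: 256·1/64 = 4
vl ← min(16, 4) = 4
vd[0] and(0xd1,0xcf) -> 0xc1
vd[1] and(0x19,0x37) -> 0x11
vd[2] and(0x66,0x17) -> 0x06
vd[3] and(0xd1,0xe5) -> 0xc1

vd[2] = 6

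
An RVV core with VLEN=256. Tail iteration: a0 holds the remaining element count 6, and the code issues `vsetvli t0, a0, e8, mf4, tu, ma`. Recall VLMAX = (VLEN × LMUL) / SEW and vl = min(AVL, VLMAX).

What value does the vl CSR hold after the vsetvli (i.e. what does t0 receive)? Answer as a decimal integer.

vl = 6

lanes per group: 256·1/4/8 = 8
vl ← min(6, 8) = 6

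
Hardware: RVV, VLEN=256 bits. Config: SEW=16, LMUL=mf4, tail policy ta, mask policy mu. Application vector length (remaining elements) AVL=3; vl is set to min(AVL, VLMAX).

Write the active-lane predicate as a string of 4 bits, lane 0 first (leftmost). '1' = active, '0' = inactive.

VLMAX = VLEN×LMUL/SEW = 256×1/4/16 = 4
vl = min(AVL, VLMAX) = min(3, 4) = 3
bits (lane 0 leftmost): 1110

predicate = 1110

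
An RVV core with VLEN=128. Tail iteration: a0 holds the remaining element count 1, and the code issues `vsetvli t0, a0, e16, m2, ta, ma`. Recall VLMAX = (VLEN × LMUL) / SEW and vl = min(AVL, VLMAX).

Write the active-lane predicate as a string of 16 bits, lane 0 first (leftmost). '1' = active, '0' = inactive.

predicate = 1000000000000000

VLMAX = (128 × 2) / 16 = 16 lanes
vl ← min(1, 16) = 1
bits (lane 0 leftmost): 1000000000000000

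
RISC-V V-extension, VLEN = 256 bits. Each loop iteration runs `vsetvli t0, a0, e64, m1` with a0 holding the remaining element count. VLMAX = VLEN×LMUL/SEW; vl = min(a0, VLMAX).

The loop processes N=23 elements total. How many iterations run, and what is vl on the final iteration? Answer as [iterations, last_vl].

[iterations, last_vl] = [6, 3]

VLMAX = (256 × 1) / 64 = 4 lanes
iterations = ceil(23/4) = 6; final-pass vl = 3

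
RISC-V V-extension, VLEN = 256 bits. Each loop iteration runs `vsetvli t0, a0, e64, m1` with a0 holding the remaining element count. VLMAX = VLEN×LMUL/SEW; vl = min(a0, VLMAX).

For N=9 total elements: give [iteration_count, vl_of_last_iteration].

[iterations, last_vl] = [3, 1]

VLMAX = (256 × 1) / 64 = 4 lanes
iterations = ceil(9/4) = 3; final-pass vl = 1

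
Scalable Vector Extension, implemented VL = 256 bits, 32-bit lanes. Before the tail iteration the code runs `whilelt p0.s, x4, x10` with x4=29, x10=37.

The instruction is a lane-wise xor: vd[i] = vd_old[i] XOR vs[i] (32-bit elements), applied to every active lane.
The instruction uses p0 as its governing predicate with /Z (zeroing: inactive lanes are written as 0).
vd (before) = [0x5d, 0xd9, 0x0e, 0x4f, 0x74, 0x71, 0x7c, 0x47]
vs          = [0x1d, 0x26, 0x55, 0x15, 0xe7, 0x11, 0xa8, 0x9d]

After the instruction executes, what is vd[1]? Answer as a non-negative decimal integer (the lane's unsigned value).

vd[1] = 255

register lanes = 256/32 = 8
active while 29+j < 37, i.e. j ∈ [0,8) capped at 8 ⇒ 8
[0] xor(0x5d,0x1d) = 0x40
[1] xor(0xd9,0x26) = 0xff
[2] xor(0x0e,0x55) = 0x5b
[3] xor(0x4f,0x15) = 0x5a
[4] xor(0x74,0xe7) = 0x93
[5] xor(0x71,0x11) = 0x60
[6] xor(0x7c,0xa8) = 0xd4
[7] xor(0x47,0x9d) = 0xda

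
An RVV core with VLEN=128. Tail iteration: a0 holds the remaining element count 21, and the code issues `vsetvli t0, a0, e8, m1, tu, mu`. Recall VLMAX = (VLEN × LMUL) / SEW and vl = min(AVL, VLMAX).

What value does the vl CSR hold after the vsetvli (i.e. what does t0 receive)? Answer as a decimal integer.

vl = 16

lanes per group: 128·1/8 = 16
vl ← min(21, 16) = 16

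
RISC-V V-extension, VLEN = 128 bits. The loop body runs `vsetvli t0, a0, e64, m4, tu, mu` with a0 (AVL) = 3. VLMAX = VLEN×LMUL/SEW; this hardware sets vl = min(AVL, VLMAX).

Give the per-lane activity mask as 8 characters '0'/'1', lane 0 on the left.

VLMAX = (128 × 4) / 64 = 8 lanes
vl = min(AVL, VLMAX) = min(3, 8) = 3
bits (lane 0 leftmost): 11100000

predicate = 11100000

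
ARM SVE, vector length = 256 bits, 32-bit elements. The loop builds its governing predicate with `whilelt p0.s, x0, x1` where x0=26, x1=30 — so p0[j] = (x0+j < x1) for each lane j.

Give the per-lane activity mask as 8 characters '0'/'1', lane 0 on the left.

predicate = 11110000

register lanes = 256/32 = 8
whilelt: lane j active iff 26+j < 30 → j < 4 → 4 active
bits (lane 0 leftmost): 11110000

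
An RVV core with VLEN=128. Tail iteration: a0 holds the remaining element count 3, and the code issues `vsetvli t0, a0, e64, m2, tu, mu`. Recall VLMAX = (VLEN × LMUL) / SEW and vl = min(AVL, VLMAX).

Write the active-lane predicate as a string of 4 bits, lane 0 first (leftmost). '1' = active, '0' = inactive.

VLMAX = VLEN×LMUL/SEW = 128×2/64 = 4
AVL=3 ≤ VLMAX=4, so vl = 3
bits (lane 0 leftmost): 1110

predicate = 1110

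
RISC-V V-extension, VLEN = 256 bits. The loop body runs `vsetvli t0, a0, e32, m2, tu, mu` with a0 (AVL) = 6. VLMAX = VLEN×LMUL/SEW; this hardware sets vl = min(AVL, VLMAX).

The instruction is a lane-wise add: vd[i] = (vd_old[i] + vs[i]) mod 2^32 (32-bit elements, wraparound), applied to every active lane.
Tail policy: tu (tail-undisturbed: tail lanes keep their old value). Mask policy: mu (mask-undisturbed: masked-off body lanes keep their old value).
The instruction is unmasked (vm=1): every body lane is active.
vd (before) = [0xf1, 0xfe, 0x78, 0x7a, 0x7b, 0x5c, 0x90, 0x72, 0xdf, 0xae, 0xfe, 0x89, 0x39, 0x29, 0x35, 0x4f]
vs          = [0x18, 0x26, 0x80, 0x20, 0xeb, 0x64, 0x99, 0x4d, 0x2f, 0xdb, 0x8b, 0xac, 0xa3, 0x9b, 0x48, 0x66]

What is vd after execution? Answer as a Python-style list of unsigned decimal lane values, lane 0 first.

lanes per group: 256·2/32 = 16
vl = min(AVL, VLMAX) = min(6, 16) = 6
  i=0: add(0xf1,0x18) → 265
  i=1: add(0xfe,0x26) → 292
  i=2: add(0x78,0x80) → 248
  i=3: add(0x7a,0x20) → 154
  i=4: add(0x7b,0xeb) → 358
  i=5: add(0x5c,0x64) → 192
  i=6: tail/keep → 144
  i=7: tail/keep → 114
  i=8: tail/keep → 223
  i=9: tail/keep → 174
  i=10: tail/keep → 254
  i=11: tail/keep → 137
  i=12: tail/keep → 57
  i=13: tail/keep → 41
  i=14: tail/keep → 53
  i=15: tail/keep → 79

vd = [265, 292, 248, 154, 358, 192, 144, 114, 223, 174, 254, 137, 57, 41, 53, 79]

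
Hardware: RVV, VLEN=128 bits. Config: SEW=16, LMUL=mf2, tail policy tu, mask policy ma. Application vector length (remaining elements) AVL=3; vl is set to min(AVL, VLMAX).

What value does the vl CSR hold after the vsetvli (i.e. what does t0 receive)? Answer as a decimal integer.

vl = 3

VLMAX = (128 × 1/2) / 16 = 4 lanes
vl = min(AVL, VLMAX) = min(3, 4) = 3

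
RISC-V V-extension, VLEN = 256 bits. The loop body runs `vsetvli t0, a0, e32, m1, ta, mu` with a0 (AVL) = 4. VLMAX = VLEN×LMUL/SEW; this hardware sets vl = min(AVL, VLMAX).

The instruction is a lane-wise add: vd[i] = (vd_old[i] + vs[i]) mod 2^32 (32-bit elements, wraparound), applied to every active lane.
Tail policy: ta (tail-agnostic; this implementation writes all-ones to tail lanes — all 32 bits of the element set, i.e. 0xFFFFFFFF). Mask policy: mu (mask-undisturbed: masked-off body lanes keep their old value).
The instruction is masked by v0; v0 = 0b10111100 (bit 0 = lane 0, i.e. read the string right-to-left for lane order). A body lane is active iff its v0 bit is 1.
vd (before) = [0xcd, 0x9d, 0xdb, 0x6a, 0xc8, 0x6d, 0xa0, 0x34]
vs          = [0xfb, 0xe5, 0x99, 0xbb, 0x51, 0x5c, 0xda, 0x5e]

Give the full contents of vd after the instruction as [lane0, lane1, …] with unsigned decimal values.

VLMAX = VLEN×LMUL/SEW = 256×1/32 = 8
AVL=4 ≤ VLMAX=8, so vl = 4
  i=0: mask-off/keep → 205
  i=1: mask-off/keep → 157
  i=2: add(0xdb,0x99) → 372
  i=3: add(0x6a,0xbb) → 293
  i=4: tail/ones → 4294967295
  i=5: tail/ones → 4294967295
  i=6: tail/ones → 4294967295
  i=7: tail/ones → 4294967295

vd = [205, 157, 372, 293, 4294967295, 4294967295, 4294967295, 4294967295]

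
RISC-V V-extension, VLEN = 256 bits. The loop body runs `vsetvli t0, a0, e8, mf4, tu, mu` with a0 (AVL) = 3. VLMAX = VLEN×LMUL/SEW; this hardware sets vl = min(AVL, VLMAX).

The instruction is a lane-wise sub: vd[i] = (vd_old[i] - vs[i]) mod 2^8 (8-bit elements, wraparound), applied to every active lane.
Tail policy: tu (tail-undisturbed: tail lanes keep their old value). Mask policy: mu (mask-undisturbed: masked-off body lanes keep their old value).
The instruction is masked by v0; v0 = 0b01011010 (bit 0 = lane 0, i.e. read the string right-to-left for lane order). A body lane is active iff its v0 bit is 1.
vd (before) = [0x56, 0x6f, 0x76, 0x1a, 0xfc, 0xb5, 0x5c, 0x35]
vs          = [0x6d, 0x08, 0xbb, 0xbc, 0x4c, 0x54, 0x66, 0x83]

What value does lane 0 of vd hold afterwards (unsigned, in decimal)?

lanes per group: 256·1/4/8 = 8
vl ← min(3, 8) = 3
lane  0: mask-off/keep ⇒ 0x56
lane  1: sub(0x6f,0x08) ⇒ 0x67
lane  2: mask-off/keep ⇒ 0x76
lane  3: tail/keep ⇒ 0x1a
lane  4: tail/keep ⇒ 0xfc
lane  5: tail/keep ⇒ 0xb5
lane  6: tail/keep ⇒ 0x5c
lane  7: tail/keep ⇒ 0x35

vd[0] = 86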